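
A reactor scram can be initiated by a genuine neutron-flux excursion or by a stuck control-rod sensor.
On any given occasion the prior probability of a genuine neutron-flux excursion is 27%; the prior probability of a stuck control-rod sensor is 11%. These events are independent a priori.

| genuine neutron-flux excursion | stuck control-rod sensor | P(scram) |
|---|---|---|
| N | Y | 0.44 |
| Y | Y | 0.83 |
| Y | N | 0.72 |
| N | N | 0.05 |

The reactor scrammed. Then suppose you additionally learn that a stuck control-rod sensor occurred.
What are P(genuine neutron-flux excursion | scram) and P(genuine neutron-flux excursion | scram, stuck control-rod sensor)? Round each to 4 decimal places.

P(scram) = 0.05*0.73*0.89 + 0.44*0.73*0.11 + 0.72*0.27*0.89 + 0.83*0.27*0.11 = 0.032485 + 0.035332 + 0.173016 + 0.024651 = 0.265484
Restricting to configurations with genuine neutron-flux excursion present: 0.173016 + 0.024651 = 0.197667.
Hence the posterior is 0.197667/0.265484 ≈ 0.7446.

Now condition on the additional information:
P(scram | stuck control-rod sensor) = 0.44·0.73 + 0.83·0.27 = 0.321200 + 0.224100 = 0.545300
The genuine neutron-flux excursion-present share is 0.83·0.27 = 0.224100.
So P(genuine neutron-flux excursion | scram, stuck control-rod sensor) = 0.224100/0.545300 ≈ 0.4110.

P(genuine neutron-flux excursion | scram) ≈ 0.7446; P(genuine neutron-flux excursion | scram, stuck control-rod sensor) ≈ 0.4110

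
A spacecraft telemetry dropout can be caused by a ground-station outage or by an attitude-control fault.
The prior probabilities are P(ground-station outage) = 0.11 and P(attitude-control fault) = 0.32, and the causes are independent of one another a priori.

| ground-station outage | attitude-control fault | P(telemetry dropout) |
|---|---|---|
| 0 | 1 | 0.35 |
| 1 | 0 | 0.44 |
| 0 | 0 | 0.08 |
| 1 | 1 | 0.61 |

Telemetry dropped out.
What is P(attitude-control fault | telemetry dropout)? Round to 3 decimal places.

P(telemetry dropout) = 0.08·0.89·0.68 + 0.35·0.89·0.32 + 0.44·0.11·0.68 + 0.61·0.11·0.32 = 0.048416 + 0.099680 + 0.032912 + 0.021472 = 0.202480
Restricting to configurations with attitude-control fault present: 0.099680 + 0.021472 = 0.121152.
So P(attitude-control fault | telemetry dropout) = 0.121152/0.202480 ≈ 0.598.

P(attitude-control fault | telemetry dropout) ≈ 0.598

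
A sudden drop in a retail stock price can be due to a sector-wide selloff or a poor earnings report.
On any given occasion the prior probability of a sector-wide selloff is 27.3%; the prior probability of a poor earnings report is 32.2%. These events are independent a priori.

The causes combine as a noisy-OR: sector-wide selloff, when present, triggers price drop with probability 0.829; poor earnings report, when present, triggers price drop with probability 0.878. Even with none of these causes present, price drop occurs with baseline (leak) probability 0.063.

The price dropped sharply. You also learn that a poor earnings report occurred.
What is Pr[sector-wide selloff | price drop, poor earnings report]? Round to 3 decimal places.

Under noisy-OR, P(price drop | causes) = 1 − (1−0.063)·∏(1−qᵢ) over the active causes.
Enumerate both values of sector-wide selloff and weight by the priors:
  P(price drop | poor earnings report) = 0.885686*0.727 + 0.980452*0.273
        = 0.643894 + 0.267663 = 0.911557
The terms with sector-wide selloff present sum to 0.267663, so
  P(sector-wide selloff | price drop, poor earnings report) = 0.267663 / 0.911557 ≈ 0.294

Pr[sector-wide selloff | price drop, poor earnings report] ≈ 0.294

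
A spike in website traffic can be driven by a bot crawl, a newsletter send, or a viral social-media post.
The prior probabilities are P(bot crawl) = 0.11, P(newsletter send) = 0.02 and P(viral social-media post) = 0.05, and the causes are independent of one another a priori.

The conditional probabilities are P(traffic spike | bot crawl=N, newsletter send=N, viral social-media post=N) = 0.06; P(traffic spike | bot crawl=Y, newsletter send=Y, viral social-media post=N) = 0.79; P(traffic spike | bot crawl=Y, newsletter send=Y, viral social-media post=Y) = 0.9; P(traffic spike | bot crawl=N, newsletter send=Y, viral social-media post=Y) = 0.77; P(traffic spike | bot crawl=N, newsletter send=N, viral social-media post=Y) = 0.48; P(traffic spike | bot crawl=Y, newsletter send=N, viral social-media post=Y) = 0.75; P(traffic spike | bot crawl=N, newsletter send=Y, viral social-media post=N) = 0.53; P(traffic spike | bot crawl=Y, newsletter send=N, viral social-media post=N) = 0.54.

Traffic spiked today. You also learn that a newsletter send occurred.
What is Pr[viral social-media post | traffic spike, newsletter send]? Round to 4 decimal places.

Pr[viral social-media post | traffic spike, newsletter send] ≈ 0.0688

P(traffic spike | newsletter send) = 0.53·0.89·0.95 + 0.77·0.89·0.05 + 0.79·0.11·0.95 + 0.9·0.11·0.05 = 0.448115 + 0.034265 + 0.082555 + 0.004950 = 0.569885
Of this, 0.039215 comes from 0.034265 + 0.004950 (the viral social-media post=true cases).
P(viral social-media post | traffic spike, newsletter send) = 0.039215 / 0.569885 ≈ 0.0688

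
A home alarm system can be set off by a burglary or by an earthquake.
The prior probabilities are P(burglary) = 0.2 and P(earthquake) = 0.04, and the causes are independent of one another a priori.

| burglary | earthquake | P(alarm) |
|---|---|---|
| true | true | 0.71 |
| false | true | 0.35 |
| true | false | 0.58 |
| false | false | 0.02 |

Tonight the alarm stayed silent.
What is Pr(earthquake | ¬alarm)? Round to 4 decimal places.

Pr(earthquake | ¬alarm) ≈ 0.0270

For the numerator, keep only earthquake=true terms: 0.020800 + 0.002320 = 0.023120
The normalizing constant is 0.98*0.8*0.96 + 0.65*0.8*0.04 + 0.42*0.2*0.96 + 0.29*0.2*0.04 = 0.856400
P(earthquake | ¬alarm) = 0.023120/0.856400 ≈ 0.0270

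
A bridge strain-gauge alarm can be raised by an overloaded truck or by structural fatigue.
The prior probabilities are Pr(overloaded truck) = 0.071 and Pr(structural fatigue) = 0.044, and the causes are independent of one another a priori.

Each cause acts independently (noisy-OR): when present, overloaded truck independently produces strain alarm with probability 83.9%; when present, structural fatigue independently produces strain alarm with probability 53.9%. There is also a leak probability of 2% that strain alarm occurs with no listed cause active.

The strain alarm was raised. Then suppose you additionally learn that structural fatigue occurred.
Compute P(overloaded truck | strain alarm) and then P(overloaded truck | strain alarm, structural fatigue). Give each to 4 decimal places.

Under noisy-OR, P(strain alarm | causes) = 1 − (1−0.02)·∏(1−qᵢ) over the active causes.
P(strain alarm) = 0.02*0.929*0.956 + 0.54822*0.929*0.044 + 0.84222*0.071*0.956 + 0.927263*0.071*0.044 = 0.017762 + 0.022409 + 0.057167 + 0.002897 = 0.100235
The overloaded truck-present share is 0.057167 + 0.002897 = 0.060064.
So P(overloaded truck | strain alarm) = 0.060064/0.100235 ≈ 0.5992.

Now condition on the additional information:
By total probability over both values of overloaded truck:
  P(strain alarm | structural fatigue) = 0.54822×0.929 + 0.927263×0.071
        = 0.509296 + 0.065836 = 0.575132
Keeping only the overloaded truck-present terms gives 0.065836, so
  P(overloaded truck | strain alarm, structural fatigue) = 0.065836 / 0.575132 ≈ 0.1145
The drop from 0.5992 to 0.1145 is the explaining-away (discounting) effect.

P(overloaded truck | strain alarm) ≈ 0.5992; P(overloaded truck | strain alarm, structural fatigue) ≈ 0.1145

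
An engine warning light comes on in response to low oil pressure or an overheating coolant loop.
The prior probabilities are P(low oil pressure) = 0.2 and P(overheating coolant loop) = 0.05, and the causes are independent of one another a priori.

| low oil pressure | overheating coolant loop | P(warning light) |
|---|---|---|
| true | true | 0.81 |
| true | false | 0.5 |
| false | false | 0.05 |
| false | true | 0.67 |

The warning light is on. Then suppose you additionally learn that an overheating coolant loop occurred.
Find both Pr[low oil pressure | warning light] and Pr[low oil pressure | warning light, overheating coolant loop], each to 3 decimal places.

Pr[low oil pressure | warning light] ≈ 0.614; Pr[low oil pressure | warning light, overheating coolant loop] ≈ 0.232

Numerator (weight on configurations with low oil pressure): 0.095000 + 0.008100 = 0.103100
The normalizing constant is 0.05·0.8·0.95 + 0.67·0.8·0.05 + 0.5·0.2·0.95 + 0.81·0.2·0.05 = 0.167900
P(low oil pressure | warning light) = 0.103100/0.167900 ≈ 0.614

Now condition on the additional information:
Numerator (weight on configurations with low oil pressure): 0.81·0.2 = 0.162000
The normalizing constant is 0.67·0.8 + 0.81·0.2 = 0.698000
Posterior = 0.162000 / 0.698000 ≈ 0.232
This is intercausal reasoning (explaining away): once overheating coolant loop accounts for the warning light, low oil pressure becomes less likely.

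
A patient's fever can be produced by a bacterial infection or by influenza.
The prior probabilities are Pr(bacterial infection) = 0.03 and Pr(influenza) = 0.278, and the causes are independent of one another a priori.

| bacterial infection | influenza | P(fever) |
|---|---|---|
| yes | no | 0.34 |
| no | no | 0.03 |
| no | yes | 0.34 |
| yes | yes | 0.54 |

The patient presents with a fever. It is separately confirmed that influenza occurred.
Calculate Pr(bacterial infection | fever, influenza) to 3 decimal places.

Pr(bacterial infection | fever, influenza) ≈ 0.047

Sum P(fever|·) weighted by the priors over both values of bacterial infection:
  P(fever | influenza) = 0.34·0.97 + 0.54·0.03
        = 0.329800 + 0.016200 = 0.346000
The terms with bacterial infection present sum to 0.016200, so
  P(bacterial infection | fever, influenza) = 0.016200 / 0.346000 ≈ 0.047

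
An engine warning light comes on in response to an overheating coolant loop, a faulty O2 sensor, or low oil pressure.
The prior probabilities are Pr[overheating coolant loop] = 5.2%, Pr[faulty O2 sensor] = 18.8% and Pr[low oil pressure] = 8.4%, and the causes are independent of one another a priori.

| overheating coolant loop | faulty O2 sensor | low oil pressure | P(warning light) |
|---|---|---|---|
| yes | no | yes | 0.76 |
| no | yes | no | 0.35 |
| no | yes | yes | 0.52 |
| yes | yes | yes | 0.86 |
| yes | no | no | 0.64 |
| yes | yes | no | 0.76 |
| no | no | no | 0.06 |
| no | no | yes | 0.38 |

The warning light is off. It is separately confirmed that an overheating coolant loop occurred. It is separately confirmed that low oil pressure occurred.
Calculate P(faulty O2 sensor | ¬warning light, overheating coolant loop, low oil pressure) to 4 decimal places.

P(faulty O2 sensor | ¬warning light, overheating coolant loop, low oil pressure) ≈ 0.1190

P(¬warning light | overheating coolant loop, low oil pressure) = 0.24*0.812 + 0.14*0.188 = 0.194880 + 0.026320 = 0.221200
The faulty O2 sensor-present share is 0.14*0.188 = 0.026320.
P(faulty O2 sensor | ¬warning light, overheating coolant loop, low oil pressure) = 0.026320 / 0.221200 ≈ 0.1190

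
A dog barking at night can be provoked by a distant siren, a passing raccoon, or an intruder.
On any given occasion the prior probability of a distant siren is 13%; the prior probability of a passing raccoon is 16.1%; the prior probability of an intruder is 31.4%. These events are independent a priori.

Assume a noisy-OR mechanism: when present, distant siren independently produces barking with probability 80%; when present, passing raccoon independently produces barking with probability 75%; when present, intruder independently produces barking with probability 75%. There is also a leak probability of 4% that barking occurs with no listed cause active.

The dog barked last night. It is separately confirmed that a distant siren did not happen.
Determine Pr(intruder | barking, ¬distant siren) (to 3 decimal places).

Under noisy-OR, P(barking | causes) = 1 − (1−0.04)·∏(1−qᵢ) over the active causes.
Weight on intruder=true, given the evidence: 0.200219 + 0.047521 = 0.247740
Denominator P(barking | ¬distant siren): 0.04*0.839*0.686 + 0.76*0.839*0.314 + 0.76*0.161*0.686 + 0.94*0.161*0.314 = 0.354701
P(intruder | barking, ¬distant siren) = 0.247740/0.354701 ≈ 0.698

Pr(intruder | barking, ¬distant siren) ≈ 0.698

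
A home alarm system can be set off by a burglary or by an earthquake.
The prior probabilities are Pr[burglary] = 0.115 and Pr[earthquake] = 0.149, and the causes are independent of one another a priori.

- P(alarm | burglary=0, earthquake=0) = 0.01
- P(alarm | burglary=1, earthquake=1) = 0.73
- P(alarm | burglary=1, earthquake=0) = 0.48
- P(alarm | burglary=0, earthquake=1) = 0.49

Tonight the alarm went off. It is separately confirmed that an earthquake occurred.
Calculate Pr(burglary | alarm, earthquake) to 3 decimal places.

For the numerator, keep only burglary=true terms: 0.73×0.115 = 0.083950
The normalizing constant is 0.49×0.885 + 0.73×0.115 = 0.517600
P(burglary | alarm, earthquake) = 0.083950/0.517600 ≈ 0.162

Pr(burglary | alarm, earthquake) ≈ 0.162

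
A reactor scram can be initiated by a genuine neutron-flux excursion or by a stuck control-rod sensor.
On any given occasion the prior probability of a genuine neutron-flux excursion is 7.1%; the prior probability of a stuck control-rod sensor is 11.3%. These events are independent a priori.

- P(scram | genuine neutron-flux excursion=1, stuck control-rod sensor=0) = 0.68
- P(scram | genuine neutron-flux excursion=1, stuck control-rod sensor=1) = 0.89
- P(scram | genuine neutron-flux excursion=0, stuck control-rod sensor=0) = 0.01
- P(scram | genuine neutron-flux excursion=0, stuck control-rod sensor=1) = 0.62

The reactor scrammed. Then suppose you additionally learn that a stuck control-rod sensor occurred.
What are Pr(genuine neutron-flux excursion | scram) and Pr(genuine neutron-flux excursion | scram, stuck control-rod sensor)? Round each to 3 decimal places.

Pr(genuine neutron-flux excursion | scram) ≈ 0.405; Pr(genuine neutron-flux excursion | scram, stuck control-rod sensor) ≈ 0.099

P(scram) = 0.01·0.929·0.887 + 0.62·0.929·0.113 + 0.68·0.071·0.887 + 0.89·0.071·0.113 = 0.008240 + 0.065086 + 0.042824 + 0.007140 = 0.123290
The genuine neutron-flux excursion-present share is 0.042824 + 0.007140 = 0.049964.
P(genuine neutron-flux excursion | scram) = 0.049964 / 0.123290 ≈ 0.405

Now also conditioning on stuck control-rod sensor=true:
P(scram | stuck control-rod sensor) = 0.62·0.929 + 0.89·0.071 = 0.575980 + 0.063190 = 0.639170
The genuine neutron-flux excursion-present share is 0.89·0.071 = 0.063190.
P(genuine neutron-flux excursion | scram, stuck control-rod sensor) = 0.063190 / 0.639170 ≈ 0.099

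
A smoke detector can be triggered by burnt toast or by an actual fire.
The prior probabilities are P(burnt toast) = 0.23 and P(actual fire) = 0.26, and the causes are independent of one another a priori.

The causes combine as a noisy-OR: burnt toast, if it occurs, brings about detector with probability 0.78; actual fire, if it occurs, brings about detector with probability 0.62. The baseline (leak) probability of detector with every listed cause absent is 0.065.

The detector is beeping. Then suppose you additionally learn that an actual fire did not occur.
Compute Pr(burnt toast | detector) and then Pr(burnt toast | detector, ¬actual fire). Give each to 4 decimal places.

Under noisy-OR, P(detector | causes) = 1 − (1−0.065)·∏(1−qᵢ) over the active causes.
By total probability over the 4 (burnt toast, actual fire) configurations:
  P(detector) = 0.065×0.77×0.74 + 0.6447×0.77×0.26 + 0.7943×0.23×0.74 + 0.921834×0.23×0.26
        = 0.037037 + 0.129069 + 0.135190 + 0.055126 = 0.356422
Keeping only the burnt toast-present terms gives 0.190316, so
  P(burnt toast | detector) = 0.190316 / 0.356422 ≈ 0.5340

With the extra evidence:
Enumerate both values of burnt toast and weight by the priors:
  P(detector | ¬actual fire) = 0.065·0.77 + 0.7943·0.23
        = 0.050050 + 0.182689 = 0.232739
Keeping only the burnt toast-present terms gives 0.182689, so
  P(burnt toast | detector, ¬actual fire) = 0.182689 / 0.232739 ≈ 0.7850
Ruling out actual fire raises the posterior on burnt toast — the flip side of explaining away.

Pr(burnt toast | detector) ≈ 0.5340; Pr(burnt toast | detector, ¬actual fire) ≈ 0.7850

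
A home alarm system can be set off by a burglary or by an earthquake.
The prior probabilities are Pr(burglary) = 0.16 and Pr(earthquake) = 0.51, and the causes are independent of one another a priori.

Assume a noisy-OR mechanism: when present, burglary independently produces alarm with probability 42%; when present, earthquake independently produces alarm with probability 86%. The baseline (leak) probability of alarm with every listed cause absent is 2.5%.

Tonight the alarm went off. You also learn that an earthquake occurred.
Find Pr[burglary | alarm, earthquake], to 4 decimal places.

Under noisy-OR, P(alarm | causes) = 1 − (1−0.025)·∏(1−qᵢ) over the active causes.
Weight on burglary=true, given the evidence: 0.92083×0.16 = 0.147333
Denominator P(alarm | earthquake): 0.8635×0.84 + 0.92083×0.16 = 0.872673
Posterior = 0.147333 / 0.872673 ≈ 0.1688

Pr[burglary | alarm, earthquake] ≈ 0.1688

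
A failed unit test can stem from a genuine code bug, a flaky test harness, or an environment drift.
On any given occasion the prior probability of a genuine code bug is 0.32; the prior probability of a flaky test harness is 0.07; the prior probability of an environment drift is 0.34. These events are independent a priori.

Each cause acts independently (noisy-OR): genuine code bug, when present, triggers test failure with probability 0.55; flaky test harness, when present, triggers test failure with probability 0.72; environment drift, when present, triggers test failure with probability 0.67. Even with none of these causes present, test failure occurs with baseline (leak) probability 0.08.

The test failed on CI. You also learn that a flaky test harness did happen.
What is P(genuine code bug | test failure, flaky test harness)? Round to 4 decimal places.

Under noisy-OR, P(test failure | causes) = 1 − (1−0.08)·∏(1−qᵢ) over the active causes.
P(test failure | flaky test harness) = 0.7424*0.68*0.66 + 0.914992*0.68*0.34 + 0.88408*0.32*0.66 + 0.961746*0.32*0.34 = 0.333189 + 0.211546 + 0.186718 + 0.104638 = 0.836091
Restricting to configurations with genuine code bug present: 0.186718 + 0.104638 = 0.291356.
So P(genuine code bug | test failure, flaky test harness) = 0.291356/0.836091 ≈ 0.3485.

P(genuine code bug | test failure, flaky test harness) ≈ 0.3485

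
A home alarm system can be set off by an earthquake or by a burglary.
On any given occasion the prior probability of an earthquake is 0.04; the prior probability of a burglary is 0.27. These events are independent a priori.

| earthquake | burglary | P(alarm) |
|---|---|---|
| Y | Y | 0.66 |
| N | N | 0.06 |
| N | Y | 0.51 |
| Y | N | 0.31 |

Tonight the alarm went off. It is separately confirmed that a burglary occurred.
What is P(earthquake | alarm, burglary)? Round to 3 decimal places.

P(earthquake | alarm, burglary) ≈ 0.051

By total probability over both values of earthquake:
  P(alarm | burglary) = 0.51*0.96 + 0.66*0.04
        = 0.489600 + 0.026400 = 0.516000
Keeping only the earthquake-present terms gives 0.026400, so
  P(earthquake | alarm, burglary) = 0.026400 / 0.516000 ≈ 0.051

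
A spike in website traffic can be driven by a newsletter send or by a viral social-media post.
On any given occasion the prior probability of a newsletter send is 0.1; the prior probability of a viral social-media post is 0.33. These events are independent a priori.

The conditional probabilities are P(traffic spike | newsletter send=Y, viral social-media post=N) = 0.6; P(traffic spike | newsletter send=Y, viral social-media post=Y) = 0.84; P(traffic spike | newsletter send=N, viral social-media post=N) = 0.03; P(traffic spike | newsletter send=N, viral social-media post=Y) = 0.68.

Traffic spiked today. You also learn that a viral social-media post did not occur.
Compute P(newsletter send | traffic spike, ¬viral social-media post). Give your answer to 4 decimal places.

P(newsletter send | traffic spike, ¬viral social-media post) ≈ 0.6897

By total probability over both values of newsletter send:
  P(traffic spike | ¬viral social-media post) = 0.03×0.9 + 0.6×0.1
        = 0.027000 + 0.060000 = 0.087000
Keeping only the newsletter send-present terms gives 0.060000, so
  P(newsletter send | traffic spike, ¬viral social-media post) = 0.060000 / 0.087000 ≈ 0.6897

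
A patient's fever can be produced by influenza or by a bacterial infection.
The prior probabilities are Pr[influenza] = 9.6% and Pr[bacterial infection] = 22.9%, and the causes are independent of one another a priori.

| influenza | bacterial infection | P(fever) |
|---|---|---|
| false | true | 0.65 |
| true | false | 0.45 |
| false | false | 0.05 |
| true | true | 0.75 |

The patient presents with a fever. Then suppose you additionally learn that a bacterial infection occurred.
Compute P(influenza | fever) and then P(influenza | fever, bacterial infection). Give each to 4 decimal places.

By total probability over the 4 (influenza, bacterial infection) configurations:
  P(fever) = 0.05×0.904×0.771 + 0.65×0.904×0.229 + 0.45×0.096×0.771 + 0.75×0.096×0.229
        = 0.034849 + 0.134560 + 0.033307 + 0.016488 = 0.219204
Keeping only the influenza-present terms gives 0.049795, so
  P(influenza | fever) = 0.049795 / 0.219204 ≈ 0.2272

Now condition on the additional information:
Numerator (weight on configurations with influenza): 0.75*0.096 = 0.072000
Normalizer over all consistent configurations: 0.65*0.904 + 0.75*0.096 = 0.659600
P(influenza | fever, bacterial infection) = 0.072000/0.659600 ≈ 0.1092
— bacterial infection explains away the evidence for influenza.

P(influenza | fever) ≈ 0.2272; P(influenza | fever, bacterial infection) ≈ 0.1092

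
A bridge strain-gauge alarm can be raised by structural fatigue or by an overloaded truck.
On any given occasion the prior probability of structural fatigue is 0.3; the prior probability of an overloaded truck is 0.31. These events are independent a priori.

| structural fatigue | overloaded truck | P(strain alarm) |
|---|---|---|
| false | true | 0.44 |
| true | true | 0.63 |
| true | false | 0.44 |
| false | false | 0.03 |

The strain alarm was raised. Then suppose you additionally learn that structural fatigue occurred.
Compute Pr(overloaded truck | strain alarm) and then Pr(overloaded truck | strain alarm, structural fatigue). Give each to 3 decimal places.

Pr(overloaded truck | strain alarm) ≈ 0.593; Pr(overloaded truck | strain alarm, structural fatigue) ≈ 0.391

Enumerate the 4 (structural fatigue, overloaded truck) configurations and weight by the priors:
  P(strain alarm) = 0.03*0.7*0.69 + 0.44*0.7*0.31 + 0.44*0.3*0.69 + 0.63*0.3*0.31
        = 0.014490 + 0.095480 + 0.091080 + 0.058590 = 0.259640
Keeping only the overloaded truck-present terms gives 0.154070, so
  P(overloaded truck | strain alarm) = 0.154070 / 0.259640 ≈ 0.593

With the extra evidence:
P(strain alarm | structural fatigue) = 0.44×0.69 + 0.63×0.31 = 0.303600 + 0.195300 = 0.498900
Restricting to configurations with overloaded truck present: 0.63×0.31 = 0.195300.
So P(overloaded truck | strain alarm, structural fatigue) = 0.195300/0.498900 ≈ 0.391.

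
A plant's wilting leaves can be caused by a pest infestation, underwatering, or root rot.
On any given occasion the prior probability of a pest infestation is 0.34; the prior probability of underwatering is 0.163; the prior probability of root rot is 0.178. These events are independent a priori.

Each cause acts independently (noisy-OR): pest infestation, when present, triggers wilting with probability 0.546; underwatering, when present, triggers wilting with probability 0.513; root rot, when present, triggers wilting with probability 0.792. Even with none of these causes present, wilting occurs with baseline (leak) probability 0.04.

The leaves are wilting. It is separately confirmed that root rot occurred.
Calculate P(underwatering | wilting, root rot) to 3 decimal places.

Under noisy-OR, P(wilting | causes) = 1 − (1−0.04)·∏(1−qᵢ) over the active causes.
P(wilting | root rot) = 0.80032*0.66*0.837 + 0.902756*0.66*0.163 + 0.909345*0.34*0.837 + 0.955851*0.34*0.163 = 0.442113 + 0.097118 + 0.258781 + 0.052973 = 0.850985
The underwatering-present share is 0.097118 + 0.052973 = 0.150091.
P(underwatering | wilting, root rot) = 0.150091 / 0.850985 ≈ 0.176

P(underwatering | wilting, root rot) ≈ 0.176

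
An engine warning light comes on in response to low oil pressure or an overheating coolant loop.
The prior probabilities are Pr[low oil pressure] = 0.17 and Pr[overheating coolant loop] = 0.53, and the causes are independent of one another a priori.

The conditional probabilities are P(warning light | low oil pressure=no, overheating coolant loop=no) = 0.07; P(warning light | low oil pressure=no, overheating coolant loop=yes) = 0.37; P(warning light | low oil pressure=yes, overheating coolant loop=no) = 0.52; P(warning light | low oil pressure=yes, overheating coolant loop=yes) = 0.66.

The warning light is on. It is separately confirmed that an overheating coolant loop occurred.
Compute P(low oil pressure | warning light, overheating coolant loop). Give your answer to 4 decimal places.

P(low oil pressure | warning light, overheating coolant loop) ≈ 0.2676

Weight on low oil pressure=true, given the evidence: 0.66*0.17 = 0.112200
Denominator P(warning light | overheating coolant loop): 0.37*0.83 + 0.66*0.17 = 0.419300
P(low oil pressure | warning light, overheating coolant loop) = 0.112200/0.419300 ≈ 0.2676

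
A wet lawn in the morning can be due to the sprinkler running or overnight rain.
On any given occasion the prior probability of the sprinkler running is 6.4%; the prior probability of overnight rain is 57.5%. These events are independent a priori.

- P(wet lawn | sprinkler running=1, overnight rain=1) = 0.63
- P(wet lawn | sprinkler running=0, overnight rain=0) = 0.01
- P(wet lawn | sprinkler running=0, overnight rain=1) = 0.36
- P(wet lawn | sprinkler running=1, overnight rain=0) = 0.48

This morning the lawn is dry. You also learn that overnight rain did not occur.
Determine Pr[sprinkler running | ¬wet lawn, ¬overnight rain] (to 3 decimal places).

Pr[sprinkler running | ¬wet lawn, ¬overnight rain] ≈ 0.035

P(¬wet lawn | ¬overnight rain) = 0.99×0.936 + 0.52×0.064 = 0.926640 + 0.033280 = 0.959920
Of this, 0.033280 comes from 0.52×0.064 (the sprinkler running=true cases).
P(sprinkler running | ¬wet lawn, ¬overnight rain) = 0.033280 / 0.959920 ≈ 0.035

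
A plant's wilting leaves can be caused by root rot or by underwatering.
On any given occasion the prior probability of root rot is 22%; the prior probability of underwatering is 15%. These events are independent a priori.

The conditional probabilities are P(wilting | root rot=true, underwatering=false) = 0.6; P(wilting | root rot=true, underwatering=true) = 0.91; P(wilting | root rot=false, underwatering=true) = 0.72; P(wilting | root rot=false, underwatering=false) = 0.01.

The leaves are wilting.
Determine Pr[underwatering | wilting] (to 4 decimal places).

P(wilting) = 0.01·0.78·0.85 + 0.72·0.78·0.15 + 0.6·0.22·0.85 + 0.91·0.22·0.15 = 0.006630 + 0.084240 + 0.112200 + 0.030030 = 0.233100
Restricting to configurations with underwatering present: 0.084240 + 0.030030 = 0.114270.
So P(underwatering | wilting) = 0.114270/0.233100 ≈ 0.4902.

Pr[underwatering | wilting] ≈ 0.4902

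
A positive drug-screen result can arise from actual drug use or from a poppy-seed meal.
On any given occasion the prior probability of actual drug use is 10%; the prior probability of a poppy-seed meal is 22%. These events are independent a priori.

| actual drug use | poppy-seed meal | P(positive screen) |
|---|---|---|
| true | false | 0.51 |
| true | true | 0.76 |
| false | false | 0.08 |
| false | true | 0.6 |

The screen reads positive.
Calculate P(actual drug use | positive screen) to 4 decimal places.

Numerator (weight on configurations with actual drug use): 0.039780 + 0.016720 = 0.056500
The normalizing constant is 0.08×0.9×0.78 + 0.6×0.9×0.22 + 0.51×0.1×0.78 + 0.76×0.1×0.22 = 0.231460
Posterior = 0.056500 / 0.231460 ≈ 0.2441

P(actual drug use | positive screen) ≈ 0.2441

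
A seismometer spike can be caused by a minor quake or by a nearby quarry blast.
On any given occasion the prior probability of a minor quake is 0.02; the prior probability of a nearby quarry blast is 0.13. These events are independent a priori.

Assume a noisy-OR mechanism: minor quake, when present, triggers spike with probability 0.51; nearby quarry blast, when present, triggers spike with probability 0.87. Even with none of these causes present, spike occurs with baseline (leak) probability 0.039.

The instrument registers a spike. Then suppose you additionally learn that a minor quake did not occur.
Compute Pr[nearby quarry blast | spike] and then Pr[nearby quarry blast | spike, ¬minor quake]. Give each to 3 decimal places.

Pr[nearby quarry blast | spike] ≈ 0.728; Pr[nearby quarry blast | spike, ¬minor quake] ≈ 0.770

Under noisy-OR, P(spike | causes) = 1 − (1−0.039)·∏(1−qᵢ) over the active causes.
P(spike) = 0.039*0.98*0.87 + 0.87507*0.98*0.13 + 0.52911*0.02*0.87 + 0.938784*0.02*0.13 = 0.033251 + 0.111484 + 0.009207 + 0.002441 = 0.156383
Of this, 0.113925 comes from 0.111484 + 0.002441 (the nearby quarry blast=true cases).
So P(nearby quarry blast | spike) = 0.113925/0.156383 ≈ 0.728.

Now also conditioning on minor quake≠true:
For the numerator, keep only nearby quarry blast=true terms: 0.87507·0.13 = 0.113759
Denominator P(spike | ¬minor quake): 0.039·0.87 + 0.87507·0.13 = 0.147689
Posterior = 0.113759 / 0.147689 ≈ 0.770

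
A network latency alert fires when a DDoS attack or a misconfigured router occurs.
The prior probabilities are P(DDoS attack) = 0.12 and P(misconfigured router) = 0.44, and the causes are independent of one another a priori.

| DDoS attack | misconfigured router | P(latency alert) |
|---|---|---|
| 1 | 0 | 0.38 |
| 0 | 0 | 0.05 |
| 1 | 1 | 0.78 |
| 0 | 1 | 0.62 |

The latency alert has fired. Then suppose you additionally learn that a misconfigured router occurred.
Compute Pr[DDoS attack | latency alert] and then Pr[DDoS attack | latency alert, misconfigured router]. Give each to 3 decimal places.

P(latency alert) = 0.05×0.88×0.56 + 0.62×0.88×0.44 + 0.38×0.12×0.56 + 0.78×0.12×0.44 = 0.024640 + 0.240064 + 0.025536 + 0.041184 = 0.331424
Restricting to configurations with DDoS attack present: 0.025536 + 0.041184 = 0.066720.
Hence the posterior is 0.066720/0.331424 ≈ 0.201.

Now also conditioning on misconfigured router=true:
P(latency alert | misconfigured router) = 0.62*0.88 + 0.78*0.12 = 0.545600 + 0.093600 = 0.639200
Restricting to configurations with DDoS attack present: 0.78*0.12 = 0.093600.
So P(DDoS attack | latency alert, misconfigured router) = 0.093600/0.639200 ≈ 0.146.
This is intercausal reasoning (explaining away): once misconfigured router accounts for the latency alert, DDoS attack becomes less likely.

Pr[DDoS attack | latency alert] ≈ 0.201; Pr[DDoS attack | latency alert, misconfigured router] ≈ 0.146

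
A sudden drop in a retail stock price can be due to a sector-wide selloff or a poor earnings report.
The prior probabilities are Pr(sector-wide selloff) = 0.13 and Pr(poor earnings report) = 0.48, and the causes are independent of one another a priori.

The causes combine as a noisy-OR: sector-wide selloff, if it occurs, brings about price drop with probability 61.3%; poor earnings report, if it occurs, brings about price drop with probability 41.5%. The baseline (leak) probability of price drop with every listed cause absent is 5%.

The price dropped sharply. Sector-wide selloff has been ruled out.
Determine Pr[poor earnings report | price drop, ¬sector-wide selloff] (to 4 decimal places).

Pr[poor earnings report | price drop, ¬sector-wide selloff] ≈ 0.8913

Under noisy-OR, P(price drop | causes) = 1 − (1−0.05)·∏(1−qᵢ) over the active causes.
For the numerator, keep only poor earnings report=true terms: 0.44425*0.48 = 0.213240
Normalizer over all consistent configurations: 0.05*0.52 + 0.44425*0.48 = 0.239240
P(poor earnings report | price drop, ¬sector-wide selloff) = 0.213240/0.239240 ≈ 0.8913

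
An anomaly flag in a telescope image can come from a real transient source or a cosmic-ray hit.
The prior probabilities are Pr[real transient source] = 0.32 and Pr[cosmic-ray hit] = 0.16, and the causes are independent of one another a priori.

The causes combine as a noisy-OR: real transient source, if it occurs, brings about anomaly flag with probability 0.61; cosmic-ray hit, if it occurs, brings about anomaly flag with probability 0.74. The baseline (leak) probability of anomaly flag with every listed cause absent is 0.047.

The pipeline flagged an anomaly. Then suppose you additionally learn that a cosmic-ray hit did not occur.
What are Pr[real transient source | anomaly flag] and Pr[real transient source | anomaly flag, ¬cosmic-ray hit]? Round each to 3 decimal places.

Under noisy-OR, P(anomaly flag | causes) = 1 − (1−0.047)·∏(1−qᵢ) over the active causes.
P(anomaly flag) = 0.047·0.68·0.84 + 0.75222·0.68·0.16 + 0.62833·0.32·0.84 + 0.903366·0.32·0.16 = 0.026846 + 0.081842 + 0.168895 + 0.046252 = 0.323835
The real transient source-present share is 0.168895 + 0.046252 = 0.215147.
P(real transient source | anomaly flag) = 0.215147 / 0.323835 ≈ 0.664

With the extra evidence:
Enumerate both values of real transient source and weight by the priors:
  P(anomaly flag | ¬cosmic-ray hit) = 0.047·0.68 + 0.62833·0.32
        = 0.031960 + 0.201066 = 0.233026
Configurations with real transient source contribute 0.201066, so
  P(real transient source | anomaly flag, ¬cosmic-ray hit) = 0.201066 / 0.233026 ≈ 0.863

Pr[real transient source | anomaly flag] ≈ 0.664; Pr[real transient source | anomaly flag, ¬cosmic-ray hit] ≈ 0.863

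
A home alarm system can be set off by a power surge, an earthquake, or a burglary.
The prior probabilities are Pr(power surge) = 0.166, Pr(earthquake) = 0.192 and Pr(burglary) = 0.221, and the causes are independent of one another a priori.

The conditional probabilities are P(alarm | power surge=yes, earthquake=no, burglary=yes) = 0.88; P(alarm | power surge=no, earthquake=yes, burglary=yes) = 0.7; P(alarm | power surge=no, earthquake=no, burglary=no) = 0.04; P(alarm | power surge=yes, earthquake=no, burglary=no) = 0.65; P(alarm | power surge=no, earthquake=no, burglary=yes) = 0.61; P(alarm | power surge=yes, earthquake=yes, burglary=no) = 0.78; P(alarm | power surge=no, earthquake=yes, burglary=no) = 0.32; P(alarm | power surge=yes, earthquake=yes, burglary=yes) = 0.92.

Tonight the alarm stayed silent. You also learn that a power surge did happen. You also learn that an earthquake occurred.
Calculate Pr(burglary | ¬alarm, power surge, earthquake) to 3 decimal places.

P(¬alarm | power surge, earthquake) = 0.22×0.779 + 0.08×0.221 = 0.171380 + 0.017680 = 0.189060
Restricting to configurations with burglary present: 0.08×0.221 = 0.017680.
So P(burglary | ¬alarm, power surge, earthquake) = 0.017680/0.189060 ≈ 0.094.

Pr(burglary | ¬alarm, power surge, earthquake) ≈ 0.094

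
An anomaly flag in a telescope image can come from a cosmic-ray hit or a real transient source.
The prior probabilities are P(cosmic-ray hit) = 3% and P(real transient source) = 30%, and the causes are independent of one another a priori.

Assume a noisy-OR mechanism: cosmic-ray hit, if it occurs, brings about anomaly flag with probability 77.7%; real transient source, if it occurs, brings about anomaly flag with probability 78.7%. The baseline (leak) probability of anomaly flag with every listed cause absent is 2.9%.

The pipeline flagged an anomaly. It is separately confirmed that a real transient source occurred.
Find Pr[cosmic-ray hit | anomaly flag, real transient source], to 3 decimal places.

Pr[cosmic-ray hit | anomaly flag, real transient source] ≈ 0.036

Under noisy-OR, P(anomaly flag | causes) = 1 − (1−0.029)·∏(1−qᵢ) over the active causes.
Enumerate both values of cosmic-ray hit and weight by the priors:
  P(anomaly flag | real transient source) = 0.793177*0.97 + 0.953878*0.03
        = 0.769382 + 0.028616 = 0.797998
Configurations with cosmic-ray hit contribute 0.028616, so
  P(cosmic-ray hit | anomaly flag, real transient source) = 0.028616 / 0.797998 ≈ 0.036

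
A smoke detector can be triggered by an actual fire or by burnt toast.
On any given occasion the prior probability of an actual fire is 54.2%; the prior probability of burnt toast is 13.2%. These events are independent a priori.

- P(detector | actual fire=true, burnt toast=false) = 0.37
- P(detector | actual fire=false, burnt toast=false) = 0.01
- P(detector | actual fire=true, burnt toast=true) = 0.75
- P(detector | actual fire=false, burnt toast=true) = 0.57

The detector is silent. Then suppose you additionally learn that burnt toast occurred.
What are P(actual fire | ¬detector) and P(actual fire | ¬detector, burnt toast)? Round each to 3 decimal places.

P(actual fire | ¬detector) ≈ 0.428; P(actual fire | ¬detector, burnt toast) ≈ 0.408

Numerator (weight on configurations with actual fire): 0.296387 + 0.017886 = 0.314273
Normalizer over all consistent configurations: 0.99·0.458·0.868 + 0.43·0.458·0.132 + 0.63·0.542·0.868 + 0.25·0.542·0.132 = 0.733838
P(actual fire | ¬detector) = 0.314273/0.733838 ≈ 0.428

Now also conditioning on burnt toast=true:
Weight on actual fire=true, given the evidence: 0.25×0.542 = 0.135500
Denominator P(¬detector | burnt toast): 0.43×0.458 + 0.25×0.542 = 0.332440
P(actual fire | ¬detector, burnt toast) = 0.135500/0.332440 ≈ 0.408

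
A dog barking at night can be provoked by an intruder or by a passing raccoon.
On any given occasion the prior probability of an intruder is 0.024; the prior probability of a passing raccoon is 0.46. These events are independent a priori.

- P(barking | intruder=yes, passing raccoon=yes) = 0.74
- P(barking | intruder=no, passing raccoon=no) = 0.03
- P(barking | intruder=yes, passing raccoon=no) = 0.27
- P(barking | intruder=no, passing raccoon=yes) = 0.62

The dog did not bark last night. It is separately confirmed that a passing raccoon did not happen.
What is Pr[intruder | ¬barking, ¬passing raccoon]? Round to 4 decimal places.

P(¬barking | ¬passing raccoon) = 0.97*0.976 + 0.73*0.024 = 0.946720 + 0.017520 = 0.964240
The intruder-present share is 0.73*0.024 = 0.017520.
Hence the posterior is 0.017520/0.964240 ≈ 0.0182.

Pr[intruder | ¬barking, ¬passing raccoon] ≈ 0.0182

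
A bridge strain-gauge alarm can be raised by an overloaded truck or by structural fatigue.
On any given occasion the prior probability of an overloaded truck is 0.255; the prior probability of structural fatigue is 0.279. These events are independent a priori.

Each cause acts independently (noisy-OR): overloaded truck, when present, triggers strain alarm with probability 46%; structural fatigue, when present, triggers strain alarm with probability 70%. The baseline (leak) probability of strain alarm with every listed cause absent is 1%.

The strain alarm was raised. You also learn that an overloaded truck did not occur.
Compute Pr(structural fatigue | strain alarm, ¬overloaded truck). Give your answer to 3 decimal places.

Pr(structural fatigue | strain alarm, ¬overloaded truck) ≈ 0.965

Under noisy-OR, P(strain alarm | causes) = 1 − (1−0.01)·∏(1−qᵢ) over the active causes.
P(strain alarm | ¬overloaded truck) = 0.01*0.721 + 0.703*0.279 = 0.007210 + 0.196137 = 0.203347
Restricting to configurations with structural fatigue present: 0.703*0.279 = 0.196137.
Hence the posterior is 0.196137/0.203347 ≈ 0.965.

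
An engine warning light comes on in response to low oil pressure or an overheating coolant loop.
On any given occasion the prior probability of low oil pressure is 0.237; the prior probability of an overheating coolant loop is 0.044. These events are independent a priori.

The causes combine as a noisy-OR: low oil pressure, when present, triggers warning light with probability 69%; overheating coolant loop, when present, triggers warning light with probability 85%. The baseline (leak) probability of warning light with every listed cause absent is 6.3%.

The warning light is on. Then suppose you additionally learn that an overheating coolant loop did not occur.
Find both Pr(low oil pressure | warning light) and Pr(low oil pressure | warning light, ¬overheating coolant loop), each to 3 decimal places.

Under noisy-OR, P(warning light | causes) = 1 − (1−0.063)·∏(1−qᵢ) over the active causes.
Enumerate the 4 (low oil pressure, overheating coolant loop) configurations and weight by the priors:
  P(warning light) = 0.063×0.763×0.956 + 0.85945×0.763×0.044 + 0.70953×0.237×0.956 + 0.956429×0.237×0.044
        = 0.045954 + 0.028853 + 0.160760 + 0.009974 = 0.245541
Keeping only the low oil pressure-present terms gives 0.170734, so
  P(low oil pressure | warning light) = 0.170734 / 0.245541 ≈ 0.695

Now also conditioning on overheating coolant loop≠true:
For the numerator, keep only low oil pressure=true terms: 0.70953·0.237 = 0.168159
Denominator P(warning light | ¬overheating coolant loop): 0.063·0.763 + 0.70953·0.237 = 0.216228
Posterior = 0.168159 / 0.216228 ≈ 0.778
Ruling out overheating coolant loop raises the posterior on low oil pressure — the flip side of explaining away.

Pr(low oil pressure | warning light) ≈ 0.695; Pr(low oil pressure | warning light, ¬overheating coolant loop) ≈ 0.778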